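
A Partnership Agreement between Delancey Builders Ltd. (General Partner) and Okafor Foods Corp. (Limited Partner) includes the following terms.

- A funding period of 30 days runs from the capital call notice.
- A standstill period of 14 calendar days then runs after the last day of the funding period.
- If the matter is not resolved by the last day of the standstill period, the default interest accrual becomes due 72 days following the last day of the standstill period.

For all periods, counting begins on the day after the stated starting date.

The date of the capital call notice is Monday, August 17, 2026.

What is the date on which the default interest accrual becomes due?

Adding 30 calendar days to August 17, 2026 gives September 16, 2026, which is the last day of the funding period.
The last day of the standstill period: 14 calendar days after September 16, 2026 is September 30, 2026.
Adding 72 calendar days to September 30, 2026 gives December 11, 2026, which is the date on which the default interest accrual becomes due.

December 11, 2026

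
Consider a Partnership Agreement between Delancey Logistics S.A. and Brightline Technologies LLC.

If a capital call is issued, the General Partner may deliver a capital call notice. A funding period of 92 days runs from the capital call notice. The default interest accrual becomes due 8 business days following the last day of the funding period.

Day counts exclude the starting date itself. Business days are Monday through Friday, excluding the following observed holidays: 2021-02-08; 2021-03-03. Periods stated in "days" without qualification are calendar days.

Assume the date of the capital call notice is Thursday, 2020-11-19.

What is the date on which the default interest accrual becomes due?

2021-03-04

The last day of the funding period: 92 calendar days after 2020-11-19 is 2021-02-19.
The date on which the default interest accrual becomes due: counting 8 business days from Friday, 2021-02-19 (Feb 22, Feb 23, Feb 24, Feb 25, Feb 26, Mar 1, Mar 2, Mar 4, skipping weekends and the listed holiday on Mar 3) reaches Thursday, 2021-03-04.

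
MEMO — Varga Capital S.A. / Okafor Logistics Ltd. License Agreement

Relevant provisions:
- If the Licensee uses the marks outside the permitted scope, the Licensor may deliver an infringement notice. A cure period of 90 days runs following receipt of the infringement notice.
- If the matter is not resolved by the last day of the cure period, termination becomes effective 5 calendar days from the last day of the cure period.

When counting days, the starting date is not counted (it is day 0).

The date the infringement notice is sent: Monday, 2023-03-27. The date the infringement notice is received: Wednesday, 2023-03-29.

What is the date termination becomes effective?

Adding 90 calendar days to 2023-03-29 gives 2023-06-27, which is the last day of the cure period.
The date termination becomes effective: 2023-06-27 + 5 days = 2023-07-02.

2023-07-02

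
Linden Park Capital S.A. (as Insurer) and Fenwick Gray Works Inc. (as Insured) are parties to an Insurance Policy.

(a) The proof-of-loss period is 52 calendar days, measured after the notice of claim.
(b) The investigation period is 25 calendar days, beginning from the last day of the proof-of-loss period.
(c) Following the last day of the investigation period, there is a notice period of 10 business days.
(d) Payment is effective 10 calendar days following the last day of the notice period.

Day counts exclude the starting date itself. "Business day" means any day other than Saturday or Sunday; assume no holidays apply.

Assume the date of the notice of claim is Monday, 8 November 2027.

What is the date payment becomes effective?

17 February 2028

Adding 52 calendar days to 8 November 2027 gives 30 December 2027, which is the last day of the proof-of-loss period.
The last day of the investigation period: 30 December 2027 + 25 days = 24 January 2028.
From Monday, 24 January 2028, 10 business days (Jan 25, Jan 26, Jan 27, Jan 28, Jan 31, Feb 1, Feb 2, Feb 3, Feb 4, Feb 7, skipping weekends) brings us to Monday, 7 February 2028, which is the last day of the notice period.
Adding 10 calendar days to 7 February 2028 gives 17 February 2028, which is the date payment becomes effective.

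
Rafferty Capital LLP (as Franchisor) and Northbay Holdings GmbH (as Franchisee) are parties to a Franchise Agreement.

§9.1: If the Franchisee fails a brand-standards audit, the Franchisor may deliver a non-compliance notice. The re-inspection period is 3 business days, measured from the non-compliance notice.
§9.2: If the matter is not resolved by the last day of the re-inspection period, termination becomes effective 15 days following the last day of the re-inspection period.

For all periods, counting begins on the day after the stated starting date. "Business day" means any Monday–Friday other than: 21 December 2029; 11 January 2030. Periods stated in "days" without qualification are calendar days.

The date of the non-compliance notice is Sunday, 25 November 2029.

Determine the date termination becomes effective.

The last day of the re-inspection period: 3 business days after Sunday, 25 November 2029, skipping weekends — Nov 26, Nov 27, Nov 28 — lands on Wednesday, 28 November 2029.
Adding 15 calendar days to 28 November 2029 gives 13 December 2029, which is the date termination becomes effective.

13 December 2029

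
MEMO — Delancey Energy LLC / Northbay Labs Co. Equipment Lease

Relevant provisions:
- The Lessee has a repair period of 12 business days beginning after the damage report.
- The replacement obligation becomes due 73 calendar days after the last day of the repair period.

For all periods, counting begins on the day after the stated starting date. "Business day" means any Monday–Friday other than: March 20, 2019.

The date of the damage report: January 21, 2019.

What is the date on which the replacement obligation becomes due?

April 20, 2019

The last day of the repair period: counting 12 business days from Monday, January 21, 2019 (Jan 22, Jan 23, Jan 24, Jan 25, …, Feb 4, Feb 5, Feb 6, skipping weekends) reaches Wednesday, February 6, 2019.
Adding 73 calendar days to February 6, 2019 gives April 20, 2019, which is the date on which the replacement obligation becomes due.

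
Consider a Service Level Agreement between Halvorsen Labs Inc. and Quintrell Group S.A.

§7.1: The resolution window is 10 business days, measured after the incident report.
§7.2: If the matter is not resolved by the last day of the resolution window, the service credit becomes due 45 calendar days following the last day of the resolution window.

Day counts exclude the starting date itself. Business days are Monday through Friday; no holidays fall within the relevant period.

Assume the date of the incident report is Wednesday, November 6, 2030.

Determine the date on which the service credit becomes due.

January 4, 2031

From Wednesday, November 6, 2030, 10 business days (Nov 7, Nov 8, Nov 11, Nov 12, Nov 13, Nov 14, Nov 15, Nov 18, Nov 19, Nov 20, skipping weekends) brings us to Wednesday, November 20, 2030, which is the last day of the resolution window.
Adding 45 calendar days to November 20, 2030 gives January 4, 2031, which is the date on which the service credit becomes due.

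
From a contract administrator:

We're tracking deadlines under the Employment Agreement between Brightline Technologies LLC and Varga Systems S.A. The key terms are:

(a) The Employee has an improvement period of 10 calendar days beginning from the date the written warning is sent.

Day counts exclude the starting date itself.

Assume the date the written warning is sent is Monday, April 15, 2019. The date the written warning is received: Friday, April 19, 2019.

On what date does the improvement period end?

The last day of the improvement period: April 15, 2019 + 10 days = April 25, 2019.

April 25, 2019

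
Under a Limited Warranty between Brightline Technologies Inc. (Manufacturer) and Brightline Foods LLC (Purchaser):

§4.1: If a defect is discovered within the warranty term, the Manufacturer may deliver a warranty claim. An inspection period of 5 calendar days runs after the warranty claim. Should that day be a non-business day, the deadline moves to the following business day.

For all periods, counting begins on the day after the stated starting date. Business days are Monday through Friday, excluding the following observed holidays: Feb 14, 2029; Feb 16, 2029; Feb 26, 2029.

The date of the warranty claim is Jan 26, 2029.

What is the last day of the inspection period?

Jan 31, 2029

The last day of the inspection period: Jan 26, 2029 + 5 days = Jan 31, 2029. Jan 31, 2029 is a Wednesday and is not a listed holiday, so no roll-forward applies.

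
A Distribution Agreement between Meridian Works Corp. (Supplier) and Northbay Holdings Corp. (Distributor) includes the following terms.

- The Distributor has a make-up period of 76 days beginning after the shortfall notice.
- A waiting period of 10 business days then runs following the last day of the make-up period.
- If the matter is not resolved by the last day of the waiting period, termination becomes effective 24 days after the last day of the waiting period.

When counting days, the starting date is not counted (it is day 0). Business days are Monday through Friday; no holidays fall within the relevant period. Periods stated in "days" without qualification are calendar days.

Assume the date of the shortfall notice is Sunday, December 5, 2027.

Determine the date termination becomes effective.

The last day of the make-up period: 76 calendar days after December 5, 2027 is February 19, 2028.
The last day of the waiting period: 10 business days after Saturday, February 19, 2028, skipping weekends — Feb 21, Feb 22, Feb 23, Feb 24, Feb 25, Feb 28, Feb 29, Mar 1, Mar 2, Mar 3 — lands on Friday, March 3, 2028.
Adding 24 calendar days to March 3, 2028 gives March 27, 2028, which is the date termination becomes effective.

March 27, 2028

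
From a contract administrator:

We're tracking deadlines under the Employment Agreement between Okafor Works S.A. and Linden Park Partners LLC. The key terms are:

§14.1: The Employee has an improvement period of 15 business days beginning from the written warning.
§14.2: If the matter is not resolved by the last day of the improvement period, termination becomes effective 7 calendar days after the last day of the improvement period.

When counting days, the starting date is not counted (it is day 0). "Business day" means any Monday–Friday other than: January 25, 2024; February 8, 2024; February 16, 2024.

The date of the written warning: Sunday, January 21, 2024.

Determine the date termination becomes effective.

The last day of the improvement period: counting 15 business days from Sunday, January 21, 2024 (Jan 22, Jan 23, Jan 24, Jan 26, …, Feb 9, Feb 12, Feb 13, skipping weekends and the listed holidays on Jan 25, Feb 8) reaches Tuesday, February 13, 2024.
The date termination becomes effective: February 13, 2024 + 7 days = February 20, 2024.

February 20, 2024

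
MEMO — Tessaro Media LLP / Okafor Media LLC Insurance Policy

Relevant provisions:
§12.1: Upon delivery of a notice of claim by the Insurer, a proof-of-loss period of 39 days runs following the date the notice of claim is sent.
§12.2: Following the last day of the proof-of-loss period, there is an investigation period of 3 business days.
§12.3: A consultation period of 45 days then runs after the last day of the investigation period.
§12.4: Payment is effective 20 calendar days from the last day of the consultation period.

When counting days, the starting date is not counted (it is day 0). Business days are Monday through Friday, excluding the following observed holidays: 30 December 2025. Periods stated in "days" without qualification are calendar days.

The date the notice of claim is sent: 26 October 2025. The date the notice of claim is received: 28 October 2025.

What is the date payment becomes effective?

The last day of the proof-of-loss period: 39 calendar days after 26 October 2025 is 4 December 2025.
The last day of the investigation period: 3 business days after Thursday, 4 December 2025, skipping weekends — Dec 5, Dec 8, Dec 9 — lands on Tuesday, 9 December 2025.
The last day of the consultation period: 9 December 2025 + 45 days = 23 January 2026.
Adding 20 calendar days to 23 January 2026 gives 12 February 2026, which is the date payment becomes effective.

12 February 2026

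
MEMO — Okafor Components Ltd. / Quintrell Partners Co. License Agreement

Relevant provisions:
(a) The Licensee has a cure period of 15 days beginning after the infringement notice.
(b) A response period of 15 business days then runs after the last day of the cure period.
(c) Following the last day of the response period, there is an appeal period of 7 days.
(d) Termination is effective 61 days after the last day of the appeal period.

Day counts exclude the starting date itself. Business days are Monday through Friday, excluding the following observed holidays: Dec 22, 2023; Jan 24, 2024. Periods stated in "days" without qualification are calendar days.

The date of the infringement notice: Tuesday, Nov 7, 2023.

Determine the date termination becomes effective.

Feb 19, 2024

Adding 15 calendar days to Nov 7, 2023 gives Nov 22, 2023, which is the last day of the cure period.
The last day of the response period: counting 15 business days from Wednesday, Nov 22, 2023 (Nov 23, Nov 24, Nov 27, Nov 28, …, Dec 11, Dec 12, Dec 13, skipping weekends) reaches Wednesday, Dec 13, 2023.
The last day of the appeal period: 7 calendar days after Dec 13, 2023 is Dec 20, 2023.
The date termination becomes effective: Dec 20, 2023 + 61 days = Feb 19, 2024.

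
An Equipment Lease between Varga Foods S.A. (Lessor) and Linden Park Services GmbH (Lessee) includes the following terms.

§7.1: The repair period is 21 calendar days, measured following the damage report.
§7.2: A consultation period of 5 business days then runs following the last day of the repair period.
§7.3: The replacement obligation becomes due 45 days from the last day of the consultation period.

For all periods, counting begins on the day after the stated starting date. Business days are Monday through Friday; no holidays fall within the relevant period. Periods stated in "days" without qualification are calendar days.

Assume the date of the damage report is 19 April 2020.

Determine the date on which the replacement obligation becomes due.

The last day of the repair period: 21 calendar days after 19 April 2020 is 10 May 2020.
From Sunday, 10 May 2020, 5 business days (May 11, May 12, May 13, May 14, May 15, skipping weekends) brings us to Friday, 15 May 2020, which is the last day of the consultation period.
The date on which the replacement obligation becomes due: 15 May 2020 + 45 days = 29 June 2020.

29 June 2020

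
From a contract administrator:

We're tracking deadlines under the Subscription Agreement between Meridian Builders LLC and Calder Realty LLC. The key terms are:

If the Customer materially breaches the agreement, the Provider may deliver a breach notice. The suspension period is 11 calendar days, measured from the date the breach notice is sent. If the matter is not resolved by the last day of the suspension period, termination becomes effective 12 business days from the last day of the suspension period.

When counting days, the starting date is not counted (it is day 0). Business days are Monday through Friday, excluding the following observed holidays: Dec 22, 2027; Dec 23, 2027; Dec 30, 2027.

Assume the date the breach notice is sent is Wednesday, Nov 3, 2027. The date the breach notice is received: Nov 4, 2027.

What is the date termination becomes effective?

The last day of the suspension period: Nov 3, 2027 + 11 days = Nov 14, 2027.
The date termination becomes effective: 12 business days after Sunday, Nov 14, 2027, skipping weekends — Nov 15, Nov 16, Nov 17, Nov 18, …, Nov 26, Nov 29, Nov 30 — lands on Tuesday, Nov 30, 2027.

Nov 30, 2027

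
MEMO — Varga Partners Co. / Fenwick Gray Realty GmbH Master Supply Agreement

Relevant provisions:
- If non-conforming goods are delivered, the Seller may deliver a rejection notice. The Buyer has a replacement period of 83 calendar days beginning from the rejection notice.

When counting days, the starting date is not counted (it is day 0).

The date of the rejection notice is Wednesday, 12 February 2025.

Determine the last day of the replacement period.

The last day of the replacement period: 12 February 2025 + 83 days = 6 May 2025.

6 May 2025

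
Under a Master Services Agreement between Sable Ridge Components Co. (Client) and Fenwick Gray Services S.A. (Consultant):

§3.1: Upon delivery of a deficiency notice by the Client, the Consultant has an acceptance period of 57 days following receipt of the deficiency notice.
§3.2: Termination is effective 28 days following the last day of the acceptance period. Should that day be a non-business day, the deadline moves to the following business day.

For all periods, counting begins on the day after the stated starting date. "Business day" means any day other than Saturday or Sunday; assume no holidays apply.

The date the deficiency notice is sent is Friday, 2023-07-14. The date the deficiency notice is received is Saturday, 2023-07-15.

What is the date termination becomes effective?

The last day of the acceptance period: 2023-07-15 + 57 days = 2023-09-10.
The date termination becomes effective: 2023-09-10 + 28 days = 2023-10-08. That falls on a Sunday, so it rolls to the next business day, Monday, 2023-10-09.

2023-10-09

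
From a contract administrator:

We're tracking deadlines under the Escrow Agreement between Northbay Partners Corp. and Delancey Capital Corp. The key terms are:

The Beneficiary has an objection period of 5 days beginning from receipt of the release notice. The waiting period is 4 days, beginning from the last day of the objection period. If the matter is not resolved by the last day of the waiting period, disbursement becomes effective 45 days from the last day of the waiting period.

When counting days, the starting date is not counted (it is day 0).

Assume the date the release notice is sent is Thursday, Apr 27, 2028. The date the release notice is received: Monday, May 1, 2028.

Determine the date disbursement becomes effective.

Jun 24, 2028

The last day of the objection period: May 1, 2028 + 5 days = May 6, 2028.
The last day of the waiting period: May 6, 2028 + 4 days = May 10, 2028.
The date disbursement becomes effective: 45 calendar days after May 10, 2028 is Jun 24, 2028.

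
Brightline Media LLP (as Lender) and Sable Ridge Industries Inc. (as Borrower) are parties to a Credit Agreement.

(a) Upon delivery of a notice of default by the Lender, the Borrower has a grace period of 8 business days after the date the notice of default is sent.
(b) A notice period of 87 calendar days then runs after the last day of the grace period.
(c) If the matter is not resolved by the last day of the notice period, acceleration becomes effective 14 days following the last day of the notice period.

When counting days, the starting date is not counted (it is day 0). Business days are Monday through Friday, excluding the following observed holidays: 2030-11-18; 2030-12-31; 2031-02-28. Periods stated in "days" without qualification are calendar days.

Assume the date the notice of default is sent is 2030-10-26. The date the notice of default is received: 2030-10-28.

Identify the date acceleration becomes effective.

2031-02-15

From Saturday, 2030-10-26, 8 business days (Oct 28, Oct 29, Oct 30, Oct 31, Nov 1, Nov 4, Nov 5, Nov 6, skipping weekends) brings us to Wednesday, 2030-11-06, which is the last day of the grace period.
The last day of the notice period: 87 calendar days after 2030-11-06 is 2031-02-01.
Adding 14 calendar days to 2031-02-01 gives 2031-02-15, which is the date acceleration becomes effective.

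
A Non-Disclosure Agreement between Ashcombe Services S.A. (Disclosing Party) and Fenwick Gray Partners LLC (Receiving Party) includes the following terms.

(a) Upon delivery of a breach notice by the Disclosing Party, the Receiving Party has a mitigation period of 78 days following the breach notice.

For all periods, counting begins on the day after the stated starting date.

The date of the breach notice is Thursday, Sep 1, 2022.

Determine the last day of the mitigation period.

Adding 78 calendar days to Sep 1, 2022 gives Nov 18, 2022, which is the last day of the mitigation period.

Nov 18, 2022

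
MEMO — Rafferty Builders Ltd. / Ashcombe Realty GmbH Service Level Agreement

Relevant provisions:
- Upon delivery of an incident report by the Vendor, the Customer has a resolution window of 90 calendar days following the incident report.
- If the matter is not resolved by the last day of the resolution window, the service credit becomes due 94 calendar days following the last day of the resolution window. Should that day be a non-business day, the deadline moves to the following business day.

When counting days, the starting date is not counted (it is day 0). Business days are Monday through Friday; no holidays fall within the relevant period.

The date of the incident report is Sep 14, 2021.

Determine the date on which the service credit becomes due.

Mar 17, 2022

The last day of the resolution window: Sep 14, 2021 + 90 days = Dec 13, 2021.
Adding 94 calendar days to Dec 13, 2021 gives Mar 17, 2022, which is the date on which the service credit becomes due. Mar 17, 2022 is a Thursday, so no roll-forward applies.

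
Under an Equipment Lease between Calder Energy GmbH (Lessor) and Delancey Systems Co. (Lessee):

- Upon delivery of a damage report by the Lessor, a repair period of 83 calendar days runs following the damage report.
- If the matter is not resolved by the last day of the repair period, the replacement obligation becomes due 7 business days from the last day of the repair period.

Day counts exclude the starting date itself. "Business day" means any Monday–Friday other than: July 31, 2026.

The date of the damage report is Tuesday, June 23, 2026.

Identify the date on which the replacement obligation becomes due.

The last day of the repair period: 83 calendar days after June 23, 2026 is September 14, 2026.
The date on which the replacement obligation becomes due: counting 7 business days from Monday, September 14, 2026 (Sep 15, Sep 16, Sep 17, Sep 18, Sep 21, Sep 22, Sep 23, skipping weekends) reaches Wednesday, September 23, 2026.

September 23, 2026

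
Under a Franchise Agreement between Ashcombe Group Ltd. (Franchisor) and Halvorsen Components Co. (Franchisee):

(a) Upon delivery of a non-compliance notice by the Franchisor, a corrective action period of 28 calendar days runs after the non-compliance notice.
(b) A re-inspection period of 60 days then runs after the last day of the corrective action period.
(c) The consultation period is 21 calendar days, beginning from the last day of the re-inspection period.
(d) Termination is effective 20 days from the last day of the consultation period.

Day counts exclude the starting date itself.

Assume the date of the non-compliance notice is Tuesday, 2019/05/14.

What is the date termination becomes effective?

2019/09/20

Adding 28 calendar days to 2019/05/14 gives 2019/06/11, which is the last day of the corrective action period.
The last day of the re-inspection period: 2019/06/11 + 60 days = 2019/08/10.
The last day of the consultation period: 21 calendar days after 2019/08/10 is 2019/08/31.
Adding 20 calendar days to 2019/08/31 gives 2019/09/20, which is the date termination becomes effective.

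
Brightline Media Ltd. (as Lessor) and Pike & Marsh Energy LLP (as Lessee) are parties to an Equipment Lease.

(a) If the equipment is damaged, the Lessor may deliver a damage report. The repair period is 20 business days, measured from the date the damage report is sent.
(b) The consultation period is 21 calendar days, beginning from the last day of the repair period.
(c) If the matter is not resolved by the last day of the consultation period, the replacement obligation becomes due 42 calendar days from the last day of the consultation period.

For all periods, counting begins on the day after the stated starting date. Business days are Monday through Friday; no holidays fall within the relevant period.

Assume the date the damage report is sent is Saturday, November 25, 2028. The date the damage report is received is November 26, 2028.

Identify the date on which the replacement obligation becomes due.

February 23, 2029

The last day of the repair period: 20 business days after Saturday, November 25, 2028, skipping weekends — Nov 27, Nov 28, Nov 29, Nov 30, …, Dec 20, Dec 21, Dec 22 — lands on Friday, December 22, 2028.
The last day of the consultation period: 21 calendar days after December 22, 2028 is January 12, 2029.
The date on which the replacement obligation becomes due: January 12, 2029 + 42 days = February 23, 2029.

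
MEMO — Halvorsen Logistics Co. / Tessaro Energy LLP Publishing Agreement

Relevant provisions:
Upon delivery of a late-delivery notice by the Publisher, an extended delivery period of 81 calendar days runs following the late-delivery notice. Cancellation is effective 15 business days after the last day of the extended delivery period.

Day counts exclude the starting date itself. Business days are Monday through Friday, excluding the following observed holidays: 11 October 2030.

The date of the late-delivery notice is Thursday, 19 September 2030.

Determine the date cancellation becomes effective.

30 December 2030

The last day of the extended delivery period: 19 September 2030 + 81 days = 9 December 2030.
From Monday, 9 December 2030, 15 business days (Dec 10, Dec 11, Dec 12, Dec 13, …, Dec 26, Dec 27, Dec 30, skipping weekends) brings us to Monday, 30 December 2030, which is the date cancellation becomes effective.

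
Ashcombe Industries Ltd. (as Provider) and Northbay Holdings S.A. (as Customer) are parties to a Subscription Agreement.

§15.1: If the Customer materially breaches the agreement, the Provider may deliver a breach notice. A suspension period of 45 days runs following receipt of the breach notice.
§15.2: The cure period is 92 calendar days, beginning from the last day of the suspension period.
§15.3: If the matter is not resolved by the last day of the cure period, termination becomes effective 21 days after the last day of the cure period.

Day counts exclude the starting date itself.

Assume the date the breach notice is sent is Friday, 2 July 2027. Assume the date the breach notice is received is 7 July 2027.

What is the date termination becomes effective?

12 December 2027

The last day of the suspension period: 7 July 2027 + 45 days = 21 August 2027.
The last day of the cure period: 21 August 2027 + 92 days = 21 November 2027.
The date termination becomes effective: 21 calendar days after 21 November 2027 is 12 December 2027.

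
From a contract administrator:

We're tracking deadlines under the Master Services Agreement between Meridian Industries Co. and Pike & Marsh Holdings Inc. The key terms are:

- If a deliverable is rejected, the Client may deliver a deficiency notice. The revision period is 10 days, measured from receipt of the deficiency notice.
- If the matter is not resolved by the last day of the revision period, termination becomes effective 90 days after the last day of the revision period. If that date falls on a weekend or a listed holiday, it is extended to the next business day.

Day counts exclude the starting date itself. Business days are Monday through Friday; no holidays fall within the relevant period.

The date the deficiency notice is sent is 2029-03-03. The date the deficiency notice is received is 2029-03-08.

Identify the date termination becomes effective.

The last day of the revision period: 2029-03-08 + 10 days = 2029-03-18.
The date termination becomes effective: 90 calendar days after 2029-03-18 is 2029-06-16. That falls on a Saturday, so it rolls to the next business day, Monday, 2029-06-18.

2029-06-18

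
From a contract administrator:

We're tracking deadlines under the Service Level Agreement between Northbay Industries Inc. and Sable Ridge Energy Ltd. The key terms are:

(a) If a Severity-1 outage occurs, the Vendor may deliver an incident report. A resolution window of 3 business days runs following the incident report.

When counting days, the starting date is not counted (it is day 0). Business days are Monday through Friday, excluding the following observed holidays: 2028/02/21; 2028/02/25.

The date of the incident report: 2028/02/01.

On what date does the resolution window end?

The last day of the resolution window: counting 3 business days from Tuesday, 2028/02/01 (Feb 2, Feb 3, Feb 4, skipping weekends) reaches Friday, 2028/02/04.

2028/02/04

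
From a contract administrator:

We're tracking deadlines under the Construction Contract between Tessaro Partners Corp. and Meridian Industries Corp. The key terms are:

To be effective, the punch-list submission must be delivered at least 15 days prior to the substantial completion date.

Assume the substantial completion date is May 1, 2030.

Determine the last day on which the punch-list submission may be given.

Counting back 15 calendar days from May 1, 2030 gives April 16, 2030.

April 16, 2030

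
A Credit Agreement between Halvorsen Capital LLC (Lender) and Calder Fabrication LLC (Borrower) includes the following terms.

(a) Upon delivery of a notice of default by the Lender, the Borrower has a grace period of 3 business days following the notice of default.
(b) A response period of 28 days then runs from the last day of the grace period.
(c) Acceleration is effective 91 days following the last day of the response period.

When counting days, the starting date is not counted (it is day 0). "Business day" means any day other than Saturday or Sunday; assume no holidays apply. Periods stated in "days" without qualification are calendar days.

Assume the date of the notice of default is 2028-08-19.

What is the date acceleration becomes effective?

2028-12-20

From Saturday, 2028-08-19, 3 business days (Aug 21, Aug 22, Aug 23, skipping weekends) brings us to Wednesday, 2028-08-23, which is the last day of the grace period.
The last day of the response period: 2028-08-23 + 28 days = 2028-09-20.
The date acceleration becomes effective: 91 calendar days after 2028-09-20 is 2028-12-20.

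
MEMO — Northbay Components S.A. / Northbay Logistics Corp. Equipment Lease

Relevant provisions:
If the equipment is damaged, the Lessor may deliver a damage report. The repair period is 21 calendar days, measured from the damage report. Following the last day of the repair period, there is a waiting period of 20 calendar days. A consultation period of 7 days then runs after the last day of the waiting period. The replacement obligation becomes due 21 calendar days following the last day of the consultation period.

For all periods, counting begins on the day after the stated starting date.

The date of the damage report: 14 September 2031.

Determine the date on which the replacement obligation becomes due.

22 November 2031

Adding 21 calendar days to 14 September 2031 gives 5 October 2031, which is the last day of the repair period.
Adding 20 calendar days to 5 October 2031 gives 25 October 2031, which is the last day of the waiting period.
Adding 7 calendar days to 25 October 2031 gives 1 November 2031, which is the last day of the consultation period.
The date on which the replacement obligation becomes due: 21 calendar days after 1 November 2031 is 22 November 2031.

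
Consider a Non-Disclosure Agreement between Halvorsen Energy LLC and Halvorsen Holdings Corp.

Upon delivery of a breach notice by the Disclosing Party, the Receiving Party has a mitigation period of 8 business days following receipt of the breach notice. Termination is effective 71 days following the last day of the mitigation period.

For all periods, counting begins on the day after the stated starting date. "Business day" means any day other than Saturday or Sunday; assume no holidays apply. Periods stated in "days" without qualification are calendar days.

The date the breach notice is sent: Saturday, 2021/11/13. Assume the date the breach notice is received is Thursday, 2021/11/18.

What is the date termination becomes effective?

The last day of the mitigation period: counting 8 business days from Thursday, 2021/11/18 (Nov 19, Nov 22, Nov 23, Nov 24, Nov 25, Nov 26, Nov 29, Nov 30, skipping weekends) reaches Tuesday, 2021/11/30.
The date termination becomes effective: 2021/11/30 + 71 days = 2022/02/09.

2022/02/09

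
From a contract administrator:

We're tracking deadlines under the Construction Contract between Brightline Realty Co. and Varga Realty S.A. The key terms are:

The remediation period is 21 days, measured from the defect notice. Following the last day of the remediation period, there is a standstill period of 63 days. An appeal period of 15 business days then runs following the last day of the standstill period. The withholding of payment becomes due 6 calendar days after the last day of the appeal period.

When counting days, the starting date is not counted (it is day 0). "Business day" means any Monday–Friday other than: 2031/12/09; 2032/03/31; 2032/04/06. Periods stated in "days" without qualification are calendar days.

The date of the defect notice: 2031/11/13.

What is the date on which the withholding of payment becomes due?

2032/03/03

The last day of the remediation period: 21 calendar days after 2031/11/13 is 2031/12/04.
The last day of the standstill period: 2031/12/04 + 63 days = 2032/02/05.
From Thursday, 2032/02/05, 15 business days (Feb 6, Feb 9, Feb 10, Feb 11, …, Feb 24, Feb 25, Feb 26, skipping weekends) brings us to Thursday, 2032/02/26, which is the last day of the appeal period.
Adding 6 calendar days to 2032/02/26 gives 2032/03/03, which is the date on which the withholding of payment becomes due.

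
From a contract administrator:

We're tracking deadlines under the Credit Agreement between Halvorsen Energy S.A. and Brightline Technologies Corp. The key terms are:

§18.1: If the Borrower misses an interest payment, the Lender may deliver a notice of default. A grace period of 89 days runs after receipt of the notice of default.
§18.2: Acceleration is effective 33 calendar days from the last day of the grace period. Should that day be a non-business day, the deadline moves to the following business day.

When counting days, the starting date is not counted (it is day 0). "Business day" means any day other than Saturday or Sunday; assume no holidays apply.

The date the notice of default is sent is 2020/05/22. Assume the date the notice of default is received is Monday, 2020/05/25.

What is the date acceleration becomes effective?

The last day of the grace period: 2020/05/25 + 89 days = 2020/08/22.
The date acceleration becomes effective: 2020/08/22 + 33 days = 2020/09/24. 2020/09/24 is a Thursday, so no roll-forward applies.

2020/09/24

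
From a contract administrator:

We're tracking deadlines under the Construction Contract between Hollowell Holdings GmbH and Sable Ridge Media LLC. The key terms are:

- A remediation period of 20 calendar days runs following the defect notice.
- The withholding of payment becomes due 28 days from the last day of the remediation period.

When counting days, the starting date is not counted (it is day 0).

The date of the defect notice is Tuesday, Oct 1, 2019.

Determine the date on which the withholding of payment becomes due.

Nov 18, 2019

The last day of the remediation period: Oct 1, 2019 + 20 days = Oct 21, 2019.
The date on which the withholding of payment becomes due: 28 calendar days after Oct 21, 2019 is Nov 18, 2019.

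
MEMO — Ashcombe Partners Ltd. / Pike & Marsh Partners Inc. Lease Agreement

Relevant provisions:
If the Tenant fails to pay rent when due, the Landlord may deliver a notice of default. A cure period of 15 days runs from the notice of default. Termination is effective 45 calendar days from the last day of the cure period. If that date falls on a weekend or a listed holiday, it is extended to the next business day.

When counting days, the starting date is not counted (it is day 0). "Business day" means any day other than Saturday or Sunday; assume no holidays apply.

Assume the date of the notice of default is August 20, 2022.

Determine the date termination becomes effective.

October 19, 2022

The last day of the cure period: August 20, 2022 + 15 days = September 4, 2022.
The date termination becomes effective: 45 calendar days after September 4, 2022 is October 19, 2022. October 19, 2022 is a Wednesday, so no roll-forward applies.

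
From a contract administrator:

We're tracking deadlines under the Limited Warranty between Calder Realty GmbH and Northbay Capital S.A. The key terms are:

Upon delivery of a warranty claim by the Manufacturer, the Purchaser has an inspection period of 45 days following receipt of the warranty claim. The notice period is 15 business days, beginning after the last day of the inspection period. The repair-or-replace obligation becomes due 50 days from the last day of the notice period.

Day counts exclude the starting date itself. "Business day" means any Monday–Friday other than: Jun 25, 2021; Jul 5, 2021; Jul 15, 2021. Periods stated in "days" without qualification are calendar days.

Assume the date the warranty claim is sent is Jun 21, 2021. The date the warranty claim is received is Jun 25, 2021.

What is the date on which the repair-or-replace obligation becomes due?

Oct 19, 2021

The last day of the inspection period: Jun 25, 2021 + 45 days = Aug 9, 2021.
The last day of the notice period: 15 business days after Monday, Aug 9, 2021, skipping weekends — Aug 10, Aug 11, Aug 12, Aug 13, …, Aug 26, Aug 27, Aug 30 — lands on Monday, Aug 30, 2021.
Adding 50 calendar days to Aug 30, 2021 gives Oct 19, 2021, which is the date on which the repair-or-replace obligation becomes due.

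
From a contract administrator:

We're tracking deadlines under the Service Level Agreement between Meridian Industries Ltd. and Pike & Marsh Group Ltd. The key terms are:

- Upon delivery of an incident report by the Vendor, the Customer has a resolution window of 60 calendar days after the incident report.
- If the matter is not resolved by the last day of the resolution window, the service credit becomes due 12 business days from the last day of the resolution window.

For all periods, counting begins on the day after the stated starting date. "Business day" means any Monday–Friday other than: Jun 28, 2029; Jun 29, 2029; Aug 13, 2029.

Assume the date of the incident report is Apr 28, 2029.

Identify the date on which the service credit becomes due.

The last day of the resolution window: 60 calendar days after Apr 28, 2029 is Jun 27, 2029.
From Wednesday, Jun 27, 2029, 12 business days (Jul 2, Jul 3, Jul 4, Jul 5, …, Jul 13, Jul 16, Jul 17, skipping weekends and the listed holidays on Jun 28, Jun 29) brings us to Tuesday, Jul 17, 2029, which is the date on which the service credit becomes due.

Jul 17, 2029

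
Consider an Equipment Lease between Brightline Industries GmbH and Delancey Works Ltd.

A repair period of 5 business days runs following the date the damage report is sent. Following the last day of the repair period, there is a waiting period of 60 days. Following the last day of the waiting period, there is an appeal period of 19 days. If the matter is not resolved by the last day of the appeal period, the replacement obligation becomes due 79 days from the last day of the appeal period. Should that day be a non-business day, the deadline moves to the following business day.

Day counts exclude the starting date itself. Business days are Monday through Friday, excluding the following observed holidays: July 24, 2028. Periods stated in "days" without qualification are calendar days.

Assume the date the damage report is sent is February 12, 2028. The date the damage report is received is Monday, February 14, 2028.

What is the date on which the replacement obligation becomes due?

July 25, 2028

The last day of the repair period: 5 business days after Saturday, February 12, 2028, skipping weekends — Feb 14, Feb 15, Feb 16, Feb 17, Feb 18 — lands on Friday, February 18, 2028.
The last day of the waiting period: February 18, 2028 + 60 days = April 18, 2028.
The last day of the appeal period: April 18, 2028 + 19 days = May 7, 2028.
The date on which the replacement obligation becomes due: 79 calendar days after May 7, 2028 is July 25, 2028. July 25, 2028 is a Tuesday and is not a listed holiday, so no roll-forward applies.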